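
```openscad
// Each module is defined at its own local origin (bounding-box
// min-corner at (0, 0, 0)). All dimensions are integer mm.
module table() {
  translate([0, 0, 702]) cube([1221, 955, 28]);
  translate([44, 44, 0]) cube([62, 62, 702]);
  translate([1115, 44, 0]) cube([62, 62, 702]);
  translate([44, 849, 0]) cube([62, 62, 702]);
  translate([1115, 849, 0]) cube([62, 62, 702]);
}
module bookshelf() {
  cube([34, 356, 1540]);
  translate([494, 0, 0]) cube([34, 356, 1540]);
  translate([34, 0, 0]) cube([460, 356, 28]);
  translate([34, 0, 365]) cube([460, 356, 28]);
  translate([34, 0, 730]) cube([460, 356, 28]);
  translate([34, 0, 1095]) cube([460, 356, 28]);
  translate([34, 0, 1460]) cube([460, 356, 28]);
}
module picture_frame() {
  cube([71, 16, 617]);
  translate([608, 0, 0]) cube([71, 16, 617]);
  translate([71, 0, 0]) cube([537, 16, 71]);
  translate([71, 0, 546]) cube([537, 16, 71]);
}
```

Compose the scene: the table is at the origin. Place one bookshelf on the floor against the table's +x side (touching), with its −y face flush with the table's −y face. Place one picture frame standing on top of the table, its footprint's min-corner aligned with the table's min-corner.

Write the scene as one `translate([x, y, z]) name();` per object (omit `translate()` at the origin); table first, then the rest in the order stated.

table();
translate([1221, 0, 0]) bookshelf();
translate([0, 0, 730]) picture_frame();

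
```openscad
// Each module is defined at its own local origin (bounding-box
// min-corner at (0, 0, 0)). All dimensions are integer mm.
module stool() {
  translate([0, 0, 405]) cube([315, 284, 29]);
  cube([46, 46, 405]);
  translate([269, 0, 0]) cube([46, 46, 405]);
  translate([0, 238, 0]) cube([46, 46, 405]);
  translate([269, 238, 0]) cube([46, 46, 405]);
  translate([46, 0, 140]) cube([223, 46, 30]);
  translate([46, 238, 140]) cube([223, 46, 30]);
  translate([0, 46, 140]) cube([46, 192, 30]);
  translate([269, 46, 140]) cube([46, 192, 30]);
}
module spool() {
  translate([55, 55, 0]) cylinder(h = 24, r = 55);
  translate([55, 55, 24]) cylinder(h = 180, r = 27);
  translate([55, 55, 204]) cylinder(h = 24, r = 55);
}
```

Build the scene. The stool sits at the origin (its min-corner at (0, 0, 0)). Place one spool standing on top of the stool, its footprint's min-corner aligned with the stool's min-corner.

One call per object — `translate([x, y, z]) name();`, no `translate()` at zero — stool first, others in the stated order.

stool();
translate([0, 0, 434]) spool();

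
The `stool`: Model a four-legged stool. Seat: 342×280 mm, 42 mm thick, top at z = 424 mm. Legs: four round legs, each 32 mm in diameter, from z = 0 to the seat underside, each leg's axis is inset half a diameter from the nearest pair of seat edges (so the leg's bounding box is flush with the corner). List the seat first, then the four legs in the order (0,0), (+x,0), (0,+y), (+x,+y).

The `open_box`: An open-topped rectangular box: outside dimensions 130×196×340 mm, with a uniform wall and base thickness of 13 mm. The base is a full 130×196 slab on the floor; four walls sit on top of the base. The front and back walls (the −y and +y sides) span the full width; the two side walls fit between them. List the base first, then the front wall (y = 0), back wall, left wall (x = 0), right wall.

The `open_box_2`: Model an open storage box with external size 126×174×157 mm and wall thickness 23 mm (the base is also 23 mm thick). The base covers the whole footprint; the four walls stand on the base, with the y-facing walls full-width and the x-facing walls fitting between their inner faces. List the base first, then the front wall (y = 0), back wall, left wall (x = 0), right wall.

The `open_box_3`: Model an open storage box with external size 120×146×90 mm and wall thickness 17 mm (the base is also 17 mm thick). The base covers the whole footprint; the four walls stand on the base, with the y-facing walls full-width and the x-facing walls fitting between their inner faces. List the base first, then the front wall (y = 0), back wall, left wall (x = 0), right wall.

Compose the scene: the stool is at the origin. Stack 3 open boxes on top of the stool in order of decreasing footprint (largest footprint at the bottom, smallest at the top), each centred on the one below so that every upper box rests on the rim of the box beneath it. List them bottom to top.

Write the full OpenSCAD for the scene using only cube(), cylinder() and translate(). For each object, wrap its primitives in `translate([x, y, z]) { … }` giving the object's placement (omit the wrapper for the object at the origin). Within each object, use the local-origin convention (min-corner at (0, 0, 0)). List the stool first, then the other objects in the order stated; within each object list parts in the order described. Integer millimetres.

translate([0, 0, 382]) cube([342, 280, 42]);
translate([16, 16, 0]) cylinder(h = 382, r = 16);
translate([326, 16, 0]) cylinder(h = 382, r = 16);
translate([16, 264, 0]) cylinder(h = 382, r = 16);
translate([326, 264, 0]) cylinder(h = 382, r = 16);
translate([106, 42, 424]) {
  cube([130, 196, 13]);
  translate([0, 0, 13]) cube([130, 13, 327]);
  translate([0, 183, 13]) cube([130, 13, 327]);
  translate([0, 13, 13]) cube([13, 170, 327]);
  translate([117, 13, 13]) cube([13, 170, 327]);
}
translate([108, 53, 764]) {
  cube([126, 174, 23]);
  translate([0, 0, 23]) cube([126, 23, 134]);
  translate([0, 151, 23]) cube([126, 23, 134]);
  translate([0, 23, 23]) cube([23, 128, 134]);
  translate([103, 23, 23]) cube([23, 128, 134]);
}
translate([111, 67, 921]) {
  cube([120, 146, 17]);
  translate([0, 0, 17]) cube([120, 17, 73]);
  translate([0, 129, 17]) cube([120, 17, 73]);
  translate([0, 17, 17]) cube([17, 112, 73]);
  translate([103, 17, 17]) cube([17, 112, 73]);
}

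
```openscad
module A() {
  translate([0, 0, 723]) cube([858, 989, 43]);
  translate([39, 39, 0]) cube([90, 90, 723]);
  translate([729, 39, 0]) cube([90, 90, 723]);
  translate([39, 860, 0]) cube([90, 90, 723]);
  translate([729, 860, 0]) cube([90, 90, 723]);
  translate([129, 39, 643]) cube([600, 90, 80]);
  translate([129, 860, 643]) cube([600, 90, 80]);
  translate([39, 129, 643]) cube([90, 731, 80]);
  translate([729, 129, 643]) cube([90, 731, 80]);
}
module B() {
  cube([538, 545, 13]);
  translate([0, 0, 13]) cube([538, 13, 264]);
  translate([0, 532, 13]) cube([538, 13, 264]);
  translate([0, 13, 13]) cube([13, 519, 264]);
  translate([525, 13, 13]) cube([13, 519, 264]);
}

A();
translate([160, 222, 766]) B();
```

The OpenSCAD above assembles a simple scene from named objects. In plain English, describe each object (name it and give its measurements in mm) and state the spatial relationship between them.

A is a rectangular dining table. The top is 858×989×43 mm with its upper surface at z = 766 mm. It stands on four 90×90 mm square legs, each inset 39 mm from the nearest pair of top edges, running from the floor to the underside of the top. Four apron rails, 90 mm thick and 80 mm tall, run between adjacent legs with their top edges flush with the underside of the top and their outer faces flush with the legs' outer faces.

B is an open storage box with external size 538×545×277 mm and wall thickness 13 mm (the base is also 13 mm thick). The base covers the whole footprint; the four walls stand on the base, with the y-facing walls full-width and the x-facing walls fitting between their inner faces.

The open box is on top of the table, centred.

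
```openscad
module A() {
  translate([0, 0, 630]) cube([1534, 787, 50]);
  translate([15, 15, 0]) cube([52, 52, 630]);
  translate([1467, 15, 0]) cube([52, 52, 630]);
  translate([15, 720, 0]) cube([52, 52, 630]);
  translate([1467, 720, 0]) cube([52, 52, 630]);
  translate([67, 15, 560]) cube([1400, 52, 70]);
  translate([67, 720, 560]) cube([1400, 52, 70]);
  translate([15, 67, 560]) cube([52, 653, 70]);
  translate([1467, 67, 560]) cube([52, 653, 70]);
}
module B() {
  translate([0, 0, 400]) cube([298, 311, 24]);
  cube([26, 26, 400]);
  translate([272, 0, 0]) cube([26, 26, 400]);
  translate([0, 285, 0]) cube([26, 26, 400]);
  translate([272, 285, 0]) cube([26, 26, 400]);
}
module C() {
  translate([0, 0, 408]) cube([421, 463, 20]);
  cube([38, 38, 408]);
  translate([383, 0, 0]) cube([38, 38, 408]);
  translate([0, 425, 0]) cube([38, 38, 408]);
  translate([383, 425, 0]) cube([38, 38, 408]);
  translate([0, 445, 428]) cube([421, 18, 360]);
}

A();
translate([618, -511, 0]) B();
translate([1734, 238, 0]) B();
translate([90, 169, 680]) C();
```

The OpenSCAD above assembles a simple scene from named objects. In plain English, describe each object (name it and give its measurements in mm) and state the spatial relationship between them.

A is a table: top 1534 mm (x) × 787 mm (y), 50 mm thick, upper face at z = 680 mm, on four 52×52 mm square legs, each inset 15 mm from the nearest pair of top edges, running from z = 0 to the bottom of the top. Four apron rails, 52 mm thick and 70 mm tall, run between adjacent legs with their top edges flush with the underside of the top and their outer faces flush with the legs' outer faces.

B is a simple wooden stool: a rectangular seat 298 mm (x) by 311 mm (y), 24 mm thick, top face at z = 424 mm, on four square legs, each 26×26 mm in cross-section. The legs rest on z = 0, each flush with a corner of the seat.

C is a chair. The seat is a 421×463×20 mm slab with its top at z = 428 mm, on four 38×38 mm corner legs (flush with the seat edges, standing on z = 0). A flat backrest 18 mm thick, 360 mm tall, spans the full seat width and rises from the seat top along its +y edge, rear face flush with the rear of the seat.

Two stools sit around the table at the −y, +x sides. The chair is on top of the table.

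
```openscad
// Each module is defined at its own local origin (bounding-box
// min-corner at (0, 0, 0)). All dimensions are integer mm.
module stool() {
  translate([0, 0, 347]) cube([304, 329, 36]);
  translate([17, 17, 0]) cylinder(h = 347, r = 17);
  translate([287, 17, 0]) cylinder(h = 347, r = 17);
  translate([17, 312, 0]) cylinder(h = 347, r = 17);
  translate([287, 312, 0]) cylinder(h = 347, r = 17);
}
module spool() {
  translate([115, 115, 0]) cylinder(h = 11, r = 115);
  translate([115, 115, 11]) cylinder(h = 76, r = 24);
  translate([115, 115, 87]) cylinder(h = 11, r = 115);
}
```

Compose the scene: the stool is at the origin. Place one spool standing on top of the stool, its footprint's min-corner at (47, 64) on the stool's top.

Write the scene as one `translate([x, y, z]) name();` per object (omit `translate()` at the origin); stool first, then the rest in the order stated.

stool();
translate([47, 64, 383]) spool();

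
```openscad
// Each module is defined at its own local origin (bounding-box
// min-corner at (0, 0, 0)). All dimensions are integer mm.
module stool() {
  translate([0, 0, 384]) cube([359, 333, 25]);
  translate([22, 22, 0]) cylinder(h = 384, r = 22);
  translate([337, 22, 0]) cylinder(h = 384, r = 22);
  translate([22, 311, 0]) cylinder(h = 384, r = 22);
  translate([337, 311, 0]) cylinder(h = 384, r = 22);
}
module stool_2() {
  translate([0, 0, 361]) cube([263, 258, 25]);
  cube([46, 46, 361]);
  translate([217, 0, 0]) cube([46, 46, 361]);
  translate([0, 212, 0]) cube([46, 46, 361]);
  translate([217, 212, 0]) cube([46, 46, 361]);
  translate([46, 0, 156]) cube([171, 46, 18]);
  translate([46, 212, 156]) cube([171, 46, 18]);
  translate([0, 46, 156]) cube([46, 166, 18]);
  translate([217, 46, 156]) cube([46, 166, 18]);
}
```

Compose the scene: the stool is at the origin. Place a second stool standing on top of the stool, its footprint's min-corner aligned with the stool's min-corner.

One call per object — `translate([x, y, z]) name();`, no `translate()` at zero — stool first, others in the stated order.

stool();
translate([0, 0, 409]) stool_2();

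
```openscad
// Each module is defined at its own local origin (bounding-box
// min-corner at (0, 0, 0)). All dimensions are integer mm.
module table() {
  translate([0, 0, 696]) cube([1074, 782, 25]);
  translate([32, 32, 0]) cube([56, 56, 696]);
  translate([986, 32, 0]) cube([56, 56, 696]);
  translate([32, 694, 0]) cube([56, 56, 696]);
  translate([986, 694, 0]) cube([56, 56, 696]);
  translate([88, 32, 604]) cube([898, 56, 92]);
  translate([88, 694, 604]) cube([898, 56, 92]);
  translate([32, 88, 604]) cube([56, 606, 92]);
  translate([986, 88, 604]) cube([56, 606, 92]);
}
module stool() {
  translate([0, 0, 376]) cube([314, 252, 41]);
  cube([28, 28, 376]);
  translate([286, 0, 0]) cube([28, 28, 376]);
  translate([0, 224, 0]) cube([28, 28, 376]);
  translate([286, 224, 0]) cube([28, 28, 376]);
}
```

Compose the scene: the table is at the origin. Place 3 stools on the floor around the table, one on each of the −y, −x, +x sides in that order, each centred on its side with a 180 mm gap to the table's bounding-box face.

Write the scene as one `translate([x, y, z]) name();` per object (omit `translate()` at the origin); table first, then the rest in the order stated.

table();
translate([380, -432, 0]) stool();
translate([-494, 265, 0]) stool();
translate([1254, 265, 0]) stool();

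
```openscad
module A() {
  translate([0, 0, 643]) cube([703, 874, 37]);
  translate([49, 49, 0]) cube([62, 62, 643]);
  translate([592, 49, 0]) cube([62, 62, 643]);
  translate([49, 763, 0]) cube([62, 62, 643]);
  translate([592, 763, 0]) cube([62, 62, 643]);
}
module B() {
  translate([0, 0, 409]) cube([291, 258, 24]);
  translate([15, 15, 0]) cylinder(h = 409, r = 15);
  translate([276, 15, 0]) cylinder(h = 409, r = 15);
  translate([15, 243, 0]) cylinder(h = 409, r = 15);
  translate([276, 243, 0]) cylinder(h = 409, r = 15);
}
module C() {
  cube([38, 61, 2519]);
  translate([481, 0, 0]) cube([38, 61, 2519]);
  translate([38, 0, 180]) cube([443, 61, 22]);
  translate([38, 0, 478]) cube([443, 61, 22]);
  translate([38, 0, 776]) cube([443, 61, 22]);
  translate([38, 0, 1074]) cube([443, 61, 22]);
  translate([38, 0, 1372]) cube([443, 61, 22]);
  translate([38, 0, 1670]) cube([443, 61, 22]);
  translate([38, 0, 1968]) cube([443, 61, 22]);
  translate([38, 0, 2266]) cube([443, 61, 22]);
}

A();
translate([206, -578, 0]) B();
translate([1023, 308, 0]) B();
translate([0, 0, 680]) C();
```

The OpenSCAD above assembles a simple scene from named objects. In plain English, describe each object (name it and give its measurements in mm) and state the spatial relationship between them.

A is a rectangular dining table. The top is 703×874×37 mm with its upper surface at z = 680 mm. It stands on four 62×62 mm square legs, each inset 49 mm from the nearest pair of top edges, running from the floor to the underside of the top.

B is a four-legged stool. The seat is a 291×258×24 mm slab whose top surface is at z = 433 mm; four round legs, each 30 mm in diameter, run from the floor (z = 0) to the underside of the seat, each leg's axis is inset half a diameter from the nearest pair of seat edges (so the leg's bounding box is flush with the corner).

C is a straight ladder. Two 38×61 mm vertical rails, 2519 mm tall, stand 519 mm apart (outside-to-outside) with their front faces coplanar on the −y side. 8 rungs, each 61 mm deep and 22 mm tall, span between the inner faces of the rails, front faces flush with the rails. The lowest rung's underside is at z = 180 mm and rungs are spaced 298 mm apart (underside to underside).

Two stools sit around the table at the −y, +x sides. The ladder is on top of the table.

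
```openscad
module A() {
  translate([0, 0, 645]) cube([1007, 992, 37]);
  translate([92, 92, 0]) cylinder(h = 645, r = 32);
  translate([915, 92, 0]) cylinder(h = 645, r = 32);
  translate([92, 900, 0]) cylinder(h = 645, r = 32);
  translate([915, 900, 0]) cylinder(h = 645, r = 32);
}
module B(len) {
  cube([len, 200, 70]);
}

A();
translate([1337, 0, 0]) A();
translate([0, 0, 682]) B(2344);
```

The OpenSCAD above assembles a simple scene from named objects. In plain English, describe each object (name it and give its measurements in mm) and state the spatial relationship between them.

A is a table with a 1007×992 mm rectangular top, 37 mm thick, top surface at z = 682 mm, supported by four round legs of 64 mm diameter, each leg's bounding box inset 60 mm from the nearest pair of top edges, running from the floor.

B is a rectangular beam 2344 mm long (x), 200 mm deep (y), 70 mm thick (z).

The beam spans the tops of two tables placed 330 mm apart, resting at z = 682 mm.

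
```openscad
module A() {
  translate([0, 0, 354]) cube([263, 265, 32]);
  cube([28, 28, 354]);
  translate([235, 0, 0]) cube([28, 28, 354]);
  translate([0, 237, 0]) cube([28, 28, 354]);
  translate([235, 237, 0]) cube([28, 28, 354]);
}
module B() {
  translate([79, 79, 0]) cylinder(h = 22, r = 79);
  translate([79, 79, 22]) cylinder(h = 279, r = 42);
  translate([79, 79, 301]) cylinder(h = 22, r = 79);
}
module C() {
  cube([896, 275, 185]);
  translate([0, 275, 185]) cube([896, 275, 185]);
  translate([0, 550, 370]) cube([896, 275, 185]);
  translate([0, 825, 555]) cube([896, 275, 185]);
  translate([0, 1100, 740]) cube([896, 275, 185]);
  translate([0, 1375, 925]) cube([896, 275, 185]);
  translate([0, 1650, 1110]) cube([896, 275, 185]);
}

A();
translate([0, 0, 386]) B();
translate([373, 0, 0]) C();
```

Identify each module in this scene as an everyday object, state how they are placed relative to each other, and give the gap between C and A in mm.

The staircase's nearest face is 110 mm from the stool's +x face.

A is a stool. B is a spool. C is a staircase. The spool is on top of the stool. The staircase is on the floor beside the stool on its +x side. The gap between the staircase and the stool is 110 mm.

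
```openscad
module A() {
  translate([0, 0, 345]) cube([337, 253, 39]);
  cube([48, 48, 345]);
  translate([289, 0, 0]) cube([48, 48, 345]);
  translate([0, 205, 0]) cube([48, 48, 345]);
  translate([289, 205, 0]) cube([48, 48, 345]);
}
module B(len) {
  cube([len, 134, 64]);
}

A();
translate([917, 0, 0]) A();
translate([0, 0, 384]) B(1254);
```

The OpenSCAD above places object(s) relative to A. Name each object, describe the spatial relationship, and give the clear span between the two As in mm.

A is a stool. B is a beam. A beam spans the tops of two stools. The clear span between the two stools is 580 mm.

Second stool starts at x = 917; first ends at x = 337; clear span = 917 − 337 = 580 mm.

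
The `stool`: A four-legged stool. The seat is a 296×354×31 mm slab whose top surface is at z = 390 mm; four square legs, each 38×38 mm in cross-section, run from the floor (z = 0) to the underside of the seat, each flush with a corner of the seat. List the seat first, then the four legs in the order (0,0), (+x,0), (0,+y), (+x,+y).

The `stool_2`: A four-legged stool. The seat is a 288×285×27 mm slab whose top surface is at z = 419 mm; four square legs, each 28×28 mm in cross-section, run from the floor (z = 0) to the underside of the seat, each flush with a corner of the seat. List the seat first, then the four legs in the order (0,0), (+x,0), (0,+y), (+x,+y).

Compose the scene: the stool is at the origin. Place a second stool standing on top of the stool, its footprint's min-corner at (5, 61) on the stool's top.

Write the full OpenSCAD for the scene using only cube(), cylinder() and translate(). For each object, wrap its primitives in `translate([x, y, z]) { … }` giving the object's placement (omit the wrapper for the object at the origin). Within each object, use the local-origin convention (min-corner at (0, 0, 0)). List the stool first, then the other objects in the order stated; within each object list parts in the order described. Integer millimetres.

translate([0, 0, 359]) cube([296, 354, 31]);
cube([38, 38, 359]);
translate([258, 0, 0]) cube([38, 38, 359]);
translate([0, 316, 0]) cube([38, 38, 359]);
translate([258, 316, 0]) cube([38, 38, 359]);
translate([5, 61, 390]) {
  translate([0, 0, 392]) cube([288, 285, 27]);
  cube([28, 28, 392]);
  translate([260, 0, 0]) cube([28, 28, 392]);
  translate([0, 257, 0]) cube([28, 28, 392]);
  translate([260, 257, 0]) cube([28, 28, 392]);
}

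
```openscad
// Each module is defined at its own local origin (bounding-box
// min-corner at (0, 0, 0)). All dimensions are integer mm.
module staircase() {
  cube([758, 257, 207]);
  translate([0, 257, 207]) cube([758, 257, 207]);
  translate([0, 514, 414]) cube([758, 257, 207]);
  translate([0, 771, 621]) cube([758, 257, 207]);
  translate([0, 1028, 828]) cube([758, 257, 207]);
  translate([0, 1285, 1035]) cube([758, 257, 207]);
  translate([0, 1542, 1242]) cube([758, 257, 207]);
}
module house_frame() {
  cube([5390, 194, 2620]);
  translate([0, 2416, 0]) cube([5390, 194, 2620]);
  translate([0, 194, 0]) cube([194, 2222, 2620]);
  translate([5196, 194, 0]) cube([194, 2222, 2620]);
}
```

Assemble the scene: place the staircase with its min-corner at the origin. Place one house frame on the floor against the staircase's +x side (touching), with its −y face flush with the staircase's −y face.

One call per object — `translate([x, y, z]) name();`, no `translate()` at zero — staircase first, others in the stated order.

staircase();
translate([758, 0, 0]) house_frame();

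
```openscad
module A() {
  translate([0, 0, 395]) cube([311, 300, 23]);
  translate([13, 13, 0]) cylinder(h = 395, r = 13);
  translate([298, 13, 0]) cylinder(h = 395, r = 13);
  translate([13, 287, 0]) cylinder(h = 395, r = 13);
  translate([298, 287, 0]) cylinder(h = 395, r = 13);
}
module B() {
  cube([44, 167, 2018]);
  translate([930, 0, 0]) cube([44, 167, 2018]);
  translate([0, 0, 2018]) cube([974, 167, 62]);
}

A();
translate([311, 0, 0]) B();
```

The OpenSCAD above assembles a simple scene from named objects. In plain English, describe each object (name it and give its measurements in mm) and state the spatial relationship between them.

A is a four-legged stool. The seat is a 311×300×23 mm slab whose top surface is at z = 418 mm; four round legs, each 26 mm in diameter, run from the floor (z = 0) to the underside of the seat, each leg's axis is inset half a diameter from the nearest pair of seat edges (so the leg's bounding box is flush with the corner).

B is a rectangular door frame: two vertical jambs of 44×167 mm section, 2018 mm tall, with a clear opening 886 mm wide between their inner faces. A header 62 mm tall and 167 mm deep lies on top of the jambs and spans the full outside width.

The door frame is against the stool's +x side, with their −y faces flush.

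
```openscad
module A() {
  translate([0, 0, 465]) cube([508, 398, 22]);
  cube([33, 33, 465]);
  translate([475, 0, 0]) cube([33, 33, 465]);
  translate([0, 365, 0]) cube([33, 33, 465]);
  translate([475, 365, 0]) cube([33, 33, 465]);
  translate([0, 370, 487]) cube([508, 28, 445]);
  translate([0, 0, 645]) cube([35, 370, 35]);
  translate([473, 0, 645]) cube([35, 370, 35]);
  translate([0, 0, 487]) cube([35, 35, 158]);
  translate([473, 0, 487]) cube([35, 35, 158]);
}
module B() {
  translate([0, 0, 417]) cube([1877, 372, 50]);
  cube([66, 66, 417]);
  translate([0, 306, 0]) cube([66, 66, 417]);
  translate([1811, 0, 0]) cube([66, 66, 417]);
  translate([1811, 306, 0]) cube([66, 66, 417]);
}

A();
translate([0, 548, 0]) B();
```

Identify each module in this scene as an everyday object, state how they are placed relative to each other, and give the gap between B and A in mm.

A is a chair. B is a bench. The bench is on the floor beside the chair on its +y side. The gap between the bench and the chair is 150 mm.

The bench's nearest face is 150 mm from the chair's +y face.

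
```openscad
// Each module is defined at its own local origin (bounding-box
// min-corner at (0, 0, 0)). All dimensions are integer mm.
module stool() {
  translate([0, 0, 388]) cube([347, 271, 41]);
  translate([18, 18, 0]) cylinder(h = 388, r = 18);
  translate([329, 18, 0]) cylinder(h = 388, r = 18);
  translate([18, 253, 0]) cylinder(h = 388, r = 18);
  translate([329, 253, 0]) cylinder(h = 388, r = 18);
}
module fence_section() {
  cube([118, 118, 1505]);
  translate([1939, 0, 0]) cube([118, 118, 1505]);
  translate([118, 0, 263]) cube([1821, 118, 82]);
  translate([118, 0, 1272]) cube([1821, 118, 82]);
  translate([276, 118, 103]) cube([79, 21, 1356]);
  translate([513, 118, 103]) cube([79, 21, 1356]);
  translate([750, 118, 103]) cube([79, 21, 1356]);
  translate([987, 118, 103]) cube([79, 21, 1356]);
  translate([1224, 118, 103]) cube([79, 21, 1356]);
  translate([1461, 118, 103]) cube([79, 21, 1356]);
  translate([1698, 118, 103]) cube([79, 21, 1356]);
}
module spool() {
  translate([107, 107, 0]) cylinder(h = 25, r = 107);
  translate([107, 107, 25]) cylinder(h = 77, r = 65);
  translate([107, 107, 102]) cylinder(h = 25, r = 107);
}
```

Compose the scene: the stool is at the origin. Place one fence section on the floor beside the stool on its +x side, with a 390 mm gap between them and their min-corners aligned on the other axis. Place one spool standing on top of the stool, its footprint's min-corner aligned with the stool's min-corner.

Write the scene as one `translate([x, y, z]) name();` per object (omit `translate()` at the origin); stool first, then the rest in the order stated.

stool();
translate([737, 0, 0]) fence_section();
translate([0, 0, 429]) spool();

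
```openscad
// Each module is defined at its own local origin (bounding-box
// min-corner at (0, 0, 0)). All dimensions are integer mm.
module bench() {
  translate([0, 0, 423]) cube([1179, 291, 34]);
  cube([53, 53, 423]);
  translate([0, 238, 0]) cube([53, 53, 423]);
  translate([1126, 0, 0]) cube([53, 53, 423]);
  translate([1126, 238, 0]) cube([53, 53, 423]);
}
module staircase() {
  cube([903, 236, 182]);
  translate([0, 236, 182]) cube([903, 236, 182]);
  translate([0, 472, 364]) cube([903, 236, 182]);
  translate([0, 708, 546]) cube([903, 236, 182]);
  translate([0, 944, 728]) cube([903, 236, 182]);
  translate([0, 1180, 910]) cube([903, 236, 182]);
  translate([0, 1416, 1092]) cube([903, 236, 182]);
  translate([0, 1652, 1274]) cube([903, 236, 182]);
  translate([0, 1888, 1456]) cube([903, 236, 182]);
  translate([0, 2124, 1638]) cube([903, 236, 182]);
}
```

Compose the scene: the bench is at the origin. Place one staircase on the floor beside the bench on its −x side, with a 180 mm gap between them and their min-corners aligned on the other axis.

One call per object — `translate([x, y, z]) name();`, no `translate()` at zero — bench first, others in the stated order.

bench();
translate([-1083, 0, 0]) staircase();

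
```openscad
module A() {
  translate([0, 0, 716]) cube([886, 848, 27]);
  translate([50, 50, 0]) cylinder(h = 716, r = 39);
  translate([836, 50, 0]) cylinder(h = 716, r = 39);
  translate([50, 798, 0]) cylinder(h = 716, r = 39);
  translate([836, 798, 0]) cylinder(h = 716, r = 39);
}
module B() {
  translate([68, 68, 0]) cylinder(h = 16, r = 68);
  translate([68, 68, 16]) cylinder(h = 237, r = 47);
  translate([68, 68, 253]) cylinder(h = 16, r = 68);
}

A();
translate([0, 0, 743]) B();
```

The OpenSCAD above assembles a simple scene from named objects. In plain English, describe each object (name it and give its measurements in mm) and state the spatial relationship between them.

A is a table with a 886×848 mm rectangular top, 27 mm thick, top surface at z = 743 mm, supported by four round legs of 78 mm diameter, each leg's bounding box inset 11 mm from the nearest pair of top edges, running from the floor.

B is a spool: two coaxial disc flanges of radius 68 mm and thickness 16 mm, joined by a core cylinder of radius 47 mm and height 237 mm. The lower flange rests on z = 0 and the three cylinders share a vertical axis.

The spool is on top of the table.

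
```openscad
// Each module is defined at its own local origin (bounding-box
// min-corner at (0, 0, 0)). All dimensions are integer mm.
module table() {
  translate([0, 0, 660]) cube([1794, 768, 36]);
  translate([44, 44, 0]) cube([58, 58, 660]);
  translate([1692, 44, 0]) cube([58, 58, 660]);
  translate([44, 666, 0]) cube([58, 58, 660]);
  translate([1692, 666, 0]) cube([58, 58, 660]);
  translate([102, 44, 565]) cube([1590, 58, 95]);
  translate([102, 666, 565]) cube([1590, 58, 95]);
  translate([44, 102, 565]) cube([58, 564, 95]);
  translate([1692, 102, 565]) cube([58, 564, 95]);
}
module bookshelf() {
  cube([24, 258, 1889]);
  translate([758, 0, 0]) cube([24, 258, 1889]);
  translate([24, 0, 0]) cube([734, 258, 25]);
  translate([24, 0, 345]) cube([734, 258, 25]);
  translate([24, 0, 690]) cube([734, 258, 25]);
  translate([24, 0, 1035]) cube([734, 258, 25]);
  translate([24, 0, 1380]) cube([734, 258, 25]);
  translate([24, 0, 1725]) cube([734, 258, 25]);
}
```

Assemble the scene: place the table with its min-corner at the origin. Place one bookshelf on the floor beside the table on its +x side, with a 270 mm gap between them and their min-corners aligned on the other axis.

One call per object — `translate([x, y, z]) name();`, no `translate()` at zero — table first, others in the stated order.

table();
translate([2064, 0, 0]) bookshelf();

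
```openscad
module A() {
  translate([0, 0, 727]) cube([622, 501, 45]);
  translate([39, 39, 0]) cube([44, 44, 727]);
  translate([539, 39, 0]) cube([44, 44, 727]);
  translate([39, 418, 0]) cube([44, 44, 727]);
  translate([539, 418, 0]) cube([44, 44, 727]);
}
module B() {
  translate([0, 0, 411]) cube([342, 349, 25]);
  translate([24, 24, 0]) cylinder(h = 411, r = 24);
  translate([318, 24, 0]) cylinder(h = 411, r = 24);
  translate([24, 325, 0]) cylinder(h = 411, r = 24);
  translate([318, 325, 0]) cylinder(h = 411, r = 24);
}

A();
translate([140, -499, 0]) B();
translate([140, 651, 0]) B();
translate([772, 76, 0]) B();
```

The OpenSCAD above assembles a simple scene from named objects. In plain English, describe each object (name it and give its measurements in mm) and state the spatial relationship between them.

A is a rectangular dining table. The top is 622×501×45 mm with its upper surface at z = 772 mm. It stands on four 44×44 mm square legs, each inset 39 mm from the nearest pair of top edges, running from the floor to the underside of the top.

B is a simple wooden stool: a rectangular seat 342 mm (x) by 349 mm (y), 25 mm thick, top face at z = 436 mm, on four round legs, each 48 mm in diameter. The legs rest on z = 0, each leg's axis is inset half a diameter from the nearest pair of seat edges (so the leg's bounding box is flush with the corner).

Three stools sit around the table at the −y, +y, +x sides.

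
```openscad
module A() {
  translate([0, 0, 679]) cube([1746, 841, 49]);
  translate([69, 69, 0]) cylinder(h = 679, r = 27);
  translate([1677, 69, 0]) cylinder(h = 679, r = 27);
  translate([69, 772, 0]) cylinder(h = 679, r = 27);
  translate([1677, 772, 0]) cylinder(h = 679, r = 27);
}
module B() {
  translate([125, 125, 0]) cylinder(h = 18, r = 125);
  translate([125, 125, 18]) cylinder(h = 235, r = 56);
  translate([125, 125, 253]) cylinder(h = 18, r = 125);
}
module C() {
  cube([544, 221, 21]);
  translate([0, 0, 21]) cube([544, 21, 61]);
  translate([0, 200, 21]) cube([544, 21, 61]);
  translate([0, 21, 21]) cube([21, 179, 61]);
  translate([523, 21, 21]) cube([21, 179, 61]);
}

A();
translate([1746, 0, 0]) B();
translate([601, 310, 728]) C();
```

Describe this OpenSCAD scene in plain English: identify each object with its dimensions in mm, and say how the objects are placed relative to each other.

A is a rectangular dining table. The top is 1746×841×49 mm with its upper surface at z = 728 mm. It stands on four round legs of 54 mm diameter, each leg's bounding box inset 42 mm from the nearest pair of top edges, running from the floor to the underside of the top.

B is a spool: two coaxial disc flanges of radius 125 mm and thickness 18 mm, joined by a core cylinder of radius 56 mm and height 235 mm. The lower flange rests on z = 0 and the three cylinders share a vertical axis.

C is an open storage box with external size 544×221×82 mm and wall thickness 21 mm (the base is also 21 mm thick). The base covers the whole footprint; the four walls stand on the base, with the y-facing walls full-width and the x-facing walls fitting between their inner faces.

The spool is against the table's +x side, with their −y faces flush. The open box is on top of the table, centred.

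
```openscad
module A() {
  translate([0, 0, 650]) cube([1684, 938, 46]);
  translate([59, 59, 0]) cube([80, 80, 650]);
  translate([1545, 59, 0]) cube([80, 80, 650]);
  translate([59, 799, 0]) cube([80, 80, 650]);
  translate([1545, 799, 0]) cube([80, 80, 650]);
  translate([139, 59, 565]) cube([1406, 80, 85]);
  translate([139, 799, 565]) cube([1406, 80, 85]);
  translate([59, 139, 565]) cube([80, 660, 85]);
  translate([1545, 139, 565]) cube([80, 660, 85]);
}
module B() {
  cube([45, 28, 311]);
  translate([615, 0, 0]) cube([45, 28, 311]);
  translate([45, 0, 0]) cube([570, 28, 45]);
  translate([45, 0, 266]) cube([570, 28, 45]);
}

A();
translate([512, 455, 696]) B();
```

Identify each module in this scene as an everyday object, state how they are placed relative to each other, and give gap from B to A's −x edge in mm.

The picture frame's min-x is at 512; the table's min-x is 0; gap = 512 mm.

A is a table. B is a picture frame. The picture frame is on top of the table, centred. The gap from the picture frame to the table's −x edge is 512 mm.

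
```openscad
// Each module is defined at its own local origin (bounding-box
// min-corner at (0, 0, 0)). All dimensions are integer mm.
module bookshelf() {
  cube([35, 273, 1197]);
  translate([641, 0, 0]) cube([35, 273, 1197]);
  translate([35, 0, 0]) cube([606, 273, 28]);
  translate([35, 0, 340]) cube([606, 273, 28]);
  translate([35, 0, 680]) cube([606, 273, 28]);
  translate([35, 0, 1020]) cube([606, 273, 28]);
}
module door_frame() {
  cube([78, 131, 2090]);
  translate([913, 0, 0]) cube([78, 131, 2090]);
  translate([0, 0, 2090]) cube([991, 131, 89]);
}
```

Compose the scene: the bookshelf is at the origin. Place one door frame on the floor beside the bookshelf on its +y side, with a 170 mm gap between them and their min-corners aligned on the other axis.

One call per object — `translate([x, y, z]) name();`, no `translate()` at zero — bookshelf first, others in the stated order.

bookshelf();
translate([0, 443, 0]) door_frame();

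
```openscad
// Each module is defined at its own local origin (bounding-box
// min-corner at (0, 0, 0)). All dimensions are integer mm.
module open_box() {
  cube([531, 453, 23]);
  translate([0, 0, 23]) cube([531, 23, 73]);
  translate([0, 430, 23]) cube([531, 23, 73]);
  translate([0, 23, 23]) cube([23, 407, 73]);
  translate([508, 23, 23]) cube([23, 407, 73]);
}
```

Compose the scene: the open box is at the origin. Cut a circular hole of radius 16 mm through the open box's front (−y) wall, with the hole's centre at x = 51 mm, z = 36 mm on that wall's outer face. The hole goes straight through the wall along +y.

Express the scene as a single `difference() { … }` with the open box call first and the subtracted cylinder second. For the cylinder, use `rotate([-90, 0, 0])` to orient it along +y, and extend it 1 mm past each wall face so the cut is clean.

difference() {
  open_box();
  translate([51, -1, 36]) rotate([-90, 0, 0]) cylinder(h = 25, r = 16);
}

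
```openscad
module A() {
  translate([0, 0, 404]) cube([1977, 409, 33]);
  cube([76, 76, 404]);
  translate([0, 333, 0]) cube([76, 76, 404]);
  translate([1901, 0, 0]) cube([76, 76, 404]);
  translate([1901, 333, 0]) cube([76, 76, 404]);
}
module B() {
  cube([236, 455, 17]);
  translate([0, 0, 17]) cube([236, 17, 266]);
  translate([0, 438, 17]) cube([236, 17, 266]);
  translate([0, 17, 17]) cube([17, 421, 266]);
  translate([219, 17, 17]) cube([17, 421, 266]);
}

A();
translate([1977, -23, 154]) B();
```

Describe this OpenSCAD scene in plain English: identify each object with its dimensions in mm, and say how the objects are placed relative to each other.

A is a long wooden bench with a 1977 mm (x) × 409 mm (y) seat, 33 mm thick, its top surface 437 mm above the floor. Four 76 mm square legs at the seat corners, flush with the edges, run from z = 0 to the seat underside.

B is an open storage box with external size 236×455×283 mm and wall thickness 17 mm (the base is also 17 mm thick). The base covers the whole footprint; the four walls stand on the base, with the y-facing walls full-width and the x-facing walls fitting between their inner faces.

The open box is beside the bench with their tops flush at z = 437.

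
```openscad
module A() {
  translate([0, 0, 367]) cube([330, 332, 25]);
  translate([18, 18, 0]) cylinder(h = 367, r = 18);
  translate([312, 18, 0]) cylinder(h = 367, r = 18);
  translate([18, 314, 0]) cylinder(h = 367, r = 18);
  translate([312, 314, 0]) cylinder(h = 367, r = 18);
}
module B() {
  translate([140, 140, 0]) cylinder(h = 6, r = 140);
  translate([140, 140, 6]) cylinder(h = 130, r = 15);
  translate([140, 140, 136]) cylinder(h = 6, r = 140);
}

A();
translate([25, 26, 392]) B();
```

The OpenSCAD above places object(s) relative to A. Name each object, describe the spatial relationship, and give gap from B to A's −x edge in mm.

The spool's min-x is at 25; the stool's min-x is 0; gap = 25 mm.

A is a stool. B is a spool. The spool is on top of the stool, centred. The gap from the spool to the stool's −x edge is 25 mm.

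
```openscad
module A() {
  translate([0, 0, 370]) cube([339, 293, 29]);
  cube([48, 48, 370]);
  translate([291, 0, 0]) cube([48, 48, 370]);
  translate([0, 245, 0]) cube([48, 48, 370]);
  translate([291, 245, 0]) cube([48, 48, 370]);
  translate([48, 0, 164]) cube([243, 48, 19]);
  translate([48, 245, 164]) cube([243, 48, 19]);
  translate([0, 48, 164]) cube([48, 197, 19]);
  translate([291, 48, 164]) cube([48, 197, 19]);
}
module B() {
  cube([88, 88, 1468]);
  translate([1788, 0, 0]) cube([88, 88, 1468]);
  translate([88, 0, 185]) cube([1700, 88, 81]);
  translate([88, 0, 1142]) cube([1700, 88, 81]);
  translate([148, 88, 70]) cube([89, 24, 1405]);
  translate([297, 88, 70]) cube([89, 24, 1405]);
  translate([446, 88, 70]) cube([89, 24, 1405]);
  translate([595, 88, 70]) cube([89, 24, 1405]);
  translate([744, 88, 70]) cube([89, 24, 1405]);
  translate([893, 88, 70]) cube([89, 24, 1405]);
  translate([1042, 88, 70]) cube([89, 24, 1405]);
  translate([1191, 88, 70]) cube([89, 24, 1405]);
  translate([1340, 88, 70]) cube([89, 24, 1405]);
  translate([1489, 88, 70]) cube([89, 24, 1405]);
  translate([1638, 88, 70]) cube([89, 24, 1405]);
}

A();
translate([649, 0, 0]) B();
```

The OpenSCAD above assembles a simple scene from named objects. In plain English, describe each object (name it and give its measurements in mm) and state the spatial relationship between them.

A is a simple wooden stool: a rectangular seat 339 mm (x) by 293 mm (y), 29 mm thick, top face at z = 399 mm, on four square legs, each 48×48 mm in cross-section. The legs rest on z = 0, each flush with a corner of the seat. Four stretchers, 48 mm wide and 19 mm tall, connect adjacent legs with their undersides at z = 164 mm, each running between the inner faces of the legs it joins and aligned with the legs' outer faces on the other axis.

B is a fence section. Two 88×88 mm posts, 1468 mm tall, stand on the floor with a clear span of 1700 mm between their inner faces. Two horizontal rails of 88×81 mm section span the gap between the posts with their undersides at z = 185 mm and z = 1142 mm, flush with the posts' −y face. 11 pickets, each 89 mm wide, 24 mm thick and 1405 mm tall, are fixed to the +y face of the rails with their bottoms at z = 70 mm, evenly spaced across the span with equal gaps (rounded down to the nearest mm) at the −x end and between each pair — any rounding remainder accumulates at the +x end.

The fence section is on the floor beside the stool on its +x side.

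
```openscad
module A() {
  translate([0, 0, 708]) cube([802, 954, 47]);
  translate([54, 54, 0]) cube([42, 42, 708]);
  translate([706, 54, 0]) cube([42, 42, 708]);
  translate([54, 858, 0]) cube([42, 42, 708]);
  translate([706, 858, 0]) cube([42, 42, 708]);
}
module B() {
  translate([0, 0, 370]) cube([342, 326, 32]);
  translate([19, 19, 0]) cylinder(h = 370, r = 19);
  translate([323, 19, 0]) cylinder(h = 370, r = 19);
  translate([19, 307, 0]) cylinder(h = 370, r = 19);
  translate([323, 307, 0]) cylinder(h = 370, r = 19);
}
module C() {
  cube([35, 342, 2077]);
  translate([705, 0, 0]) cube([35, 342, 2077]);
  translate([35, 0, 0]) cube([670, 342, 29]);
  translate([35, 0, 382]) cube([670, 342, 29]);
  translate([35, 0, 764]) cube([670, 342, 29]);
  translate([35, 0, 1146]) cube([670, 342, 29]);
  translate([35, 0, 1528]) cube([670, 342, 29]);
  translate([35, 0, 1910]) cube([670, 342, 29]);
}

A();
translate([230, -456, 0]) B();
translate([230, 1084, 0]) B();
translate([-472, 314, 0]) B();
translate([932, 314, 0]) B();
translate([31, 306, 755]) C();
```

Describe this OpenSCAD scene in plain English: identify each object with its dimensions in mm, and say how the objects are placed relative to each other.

A is a table: top 802 mm (x) × 954 mm (y), 47 mm thick, upper face at z = 755 mm, on four 42×42 mm square legs, each inset 54 mm from the nearest pair of top edges, running from z = 0 to the bottom of the top.

B is a four-legged stool. The seat is 342×326 mm, 32 mm thick, top at z = 402 mm. It stands on four round legs, each 38 mm in diameter, from z = 0 to the seat underside, each leg's axis is inset half a diameter from the nearest pair of seat edges (so the leg's bounding box is flush with the corner).

C is a bookshelf 740 mm wide overall, 342 mm deep and 2077 mm tall. The two sides are 35 mm thick vertical panels. 6 horizontal shelves of 29 mm thickness span between the inner faces of the sides; the lowest shelf sits on the floor and shelves are stacked with a clear vertical gap of 353 mm between each pair.

Four stools sit around the table at the −y, +y, −x, +x sides. The bookshelf is on top of the table, centred.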